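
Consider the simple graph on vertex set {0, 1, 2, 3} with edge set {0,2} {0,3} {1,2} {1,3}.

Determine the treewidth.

A width-2 tree decomposition is:
Bags: B1 = {0, 1, 2}  B2 = {0, 1, 3}
Tree: B1–B2
Every bag has size at most 3, so the width is 3 − 1 = 2 and tw(G) ≤ 2. The edges 1–2–0–3–1 form a cycle, so G is not a tree and its treewidth is at least 2. Therefore the treewidth is 2.

2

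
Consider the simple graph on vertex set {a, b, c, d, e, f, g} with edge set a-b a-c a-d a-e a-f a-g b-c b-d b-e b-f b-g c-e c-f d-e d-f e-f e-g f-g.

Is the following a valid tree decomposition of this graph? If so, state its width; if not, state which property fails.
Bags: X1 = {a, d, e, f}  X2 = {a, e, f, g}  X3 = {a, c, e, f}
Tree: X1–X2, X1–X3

No — vertex b appears in no bag.

A tree decomposition must satisfy three properties: every vertex lies in some bag; for every edge, both endpoints lie together in some bag; and for every vertex, the bags containing it form a connected subtree. Here vertex b appears in no bag, so the decomposition is invalid.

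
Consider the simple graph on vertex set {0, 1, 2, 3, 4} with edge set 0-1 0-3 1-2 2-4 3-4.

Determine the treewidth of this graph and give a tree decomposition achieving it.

Treewidth 2.
One such decomposition:
Bags: B1 = {0, 1, 3}  B2 = {1, 2, 3}  B3 = {2, 3, 4}
Tree: B1–B2, B2–B3

Every bag has size at most 3, so the width is 3 − 1 = 2 and tw(G) ≤ 2. For the lower bound, G contains the cycle 3–0–1–2–4–3, so G is not a forest; only forests have treewidth ≤ 1, hence tw(G) ≥ 2. Combining the bounds, tw(G) = 2.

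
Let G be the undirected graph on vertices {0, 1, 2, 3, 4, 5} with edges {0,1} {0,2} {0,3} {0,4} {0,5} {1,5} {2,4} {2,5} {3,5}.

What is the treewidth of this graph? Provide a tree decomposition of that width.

Every bag has size at most 3, so the width is 3 − 1 = 2 and tw(G) ≤ 2. For the lower bound, the 3 vertices {0, 2, 4} are pairwise adjacent, and any tree decomposition puts a clique entirely inside one bag — forcing width ≥ 2. Combining the bounds, tw(G) = 2.

Treewidth 2.
One optimal decomposition is:
Bags: B1 = {0, 2, 4}  B2 = {0, 2, 5}  B3 = {0, 3, 5}  B4 = {0, 1, 5}
Tree: B1–B2, B2–B3, B2–B4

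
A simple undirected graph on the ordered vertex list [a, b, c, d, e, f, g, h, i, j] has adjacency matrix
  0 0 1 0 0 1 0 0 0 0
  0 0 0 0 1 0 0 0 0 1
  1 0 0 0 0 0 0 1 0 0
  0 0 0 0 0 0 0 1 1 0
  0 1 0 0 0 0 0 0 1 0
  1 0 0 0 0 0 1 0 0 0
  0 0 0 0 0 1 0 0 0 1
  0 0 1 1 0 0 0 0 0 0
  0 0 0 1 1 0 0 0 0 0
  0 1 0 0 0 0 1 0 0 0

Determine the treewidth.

2

A width-2 tree decomposition is:
Bags: B1 = {f, g, j}  B2 = {a, f, j}  B3 = {a, c, j}  B4 = {c, h, j}  B5 = {d, h, j}  B6 = {d, i, j}  B7 = {e, i, j}  B8 = {b, e, j}
Tree: B1–B2, B2–B3, B3–B4, B4–B5, B5–B6, B6–B7, B7–B8
The largest bag has 3 vertices, giving width 2; this decomposition certifies tw(G) ≤ 2. For the lower bound, G contains the cycle j–g–f–a–c–h–d–i–e–b–j, so G is not a forest; only forests have treewidth ≤ 1, hence tw(G) ≥ 2. Combining the bounds, tw(G) = 2.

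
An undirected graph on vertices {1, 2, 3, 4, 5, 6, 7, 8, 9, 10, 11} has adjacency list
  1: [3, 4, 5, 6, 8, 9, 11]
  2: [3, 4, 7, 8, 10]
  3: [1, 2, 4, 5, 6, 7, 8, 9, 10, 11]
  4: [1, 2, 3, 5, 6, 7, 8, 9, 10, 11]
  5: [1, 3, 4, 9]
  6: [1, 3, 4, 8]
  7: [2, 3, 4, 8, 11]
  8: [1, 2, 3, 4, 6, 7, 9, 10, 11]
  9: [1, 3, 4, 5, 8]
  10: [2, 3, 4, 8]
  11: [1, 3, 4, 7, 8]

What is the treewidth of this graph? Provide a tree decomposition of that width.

Treewidth 4.
Bags: B1 = {1, 3, 4, 8, 9}  B2 = {1, 3, 4, 8, 11}  B3 = {1, 3, 4, 6, 8}  B4 = {3, 4, 7, 8, 11}  B5 = {1, 3, 4, 5, 9}  B6 = {2, 3, 4, 7, 8}  B7 = {2, 3, 4, 8, 10}
Tree: B1–B2, B2–B3, B2–B4, B1–B5, B4–B6, B6–B7

Each bag holds 5 vertices, so the decomposition has width 4, which upper-bounds the treewidth. On the other hand G contains the 5-clique {1, 3, 4, 8, 9}. A clique must lie in a single bag of any decomposition, so no decomposition can have width below 4. The upper and lower bounds meet at 4, so that is the treewidth.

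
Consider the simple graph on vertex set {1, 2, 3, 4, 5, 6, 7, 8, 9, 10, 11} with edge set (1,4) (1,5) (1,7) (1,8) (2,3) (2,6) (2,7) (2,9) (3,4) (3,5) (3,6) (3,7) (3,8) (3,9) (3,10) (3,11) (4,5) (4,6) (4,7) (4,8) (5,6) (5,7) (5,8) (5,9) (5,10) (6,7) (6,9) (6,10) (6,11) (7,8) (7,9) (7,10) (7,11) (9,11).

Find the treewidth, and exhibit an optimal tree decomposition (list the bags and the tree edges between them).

Treewidth 4.
Bags: B1 = {3, 6, 7, 9, 11}  B2 = {3, 5, 6, 7, 9}  B3 = {3, 5, 6, 7, 10}  B4 = {3, 4, 5, 6, 7}  B5 = {2, 3, 6, 7, 9}  B6 = {3, 4, 5, 7, 8}  B7 = {1, 4, 5, 7, 8}
Tree: B1–B2, B2–B3, B3–B4, B2–B5, B4–B6, B6–B7

Each bag holds 5 vertices, so the decomposition has width 4, which upper-bounds the treewidth. Conversely, {1, 4, 5, 7, 8} is a clique of size 5, and the vertices of any clique must share a bag in every tree decomposition; so some bag has ≥ 5 vertices and tw(G) ≥ 4. Therefore the treewidth is 4.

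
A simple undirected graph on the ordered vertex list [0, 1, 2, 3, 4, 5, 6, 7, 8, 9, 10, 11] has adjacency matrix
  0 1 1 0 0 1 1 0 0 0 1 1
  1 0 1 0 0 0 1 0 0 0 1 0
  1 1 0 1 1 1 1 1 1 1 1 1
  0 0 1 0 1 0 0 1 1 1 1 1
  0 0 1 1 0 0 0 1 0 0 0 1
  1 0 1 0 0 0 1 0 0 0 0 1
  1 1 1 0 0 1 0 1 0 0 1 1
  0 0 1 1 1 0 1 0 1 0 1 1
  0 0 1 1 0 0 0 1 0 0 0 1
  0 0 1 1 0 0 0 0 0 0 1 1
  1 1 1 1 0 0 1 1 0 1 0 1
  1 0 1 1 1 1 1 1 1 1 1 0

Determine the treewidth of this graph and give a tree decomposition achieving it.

Every bag has size at most 5, so the width is 5 − 1 = 4 and tw(G) ≤ 4. Conversely, {0, 1, 2, 6, 10} is a clique of size 5, and the vertices of any clique must share a bag in every tree decomposition; so some bag has ≥ 5 vertices and tw(G) ≥ 4. Combining the bounds, tw(G) = 4.

Treewidth 4.
One optimal decomposition is:
Bags: B1 = {0, 2, 6, 10, 11}  B2 = {2, 6, 7, 10, 11}  B3 = {0, 1, 2, 6, 10}  B4 = {2, 3, 7, 10, 11}  B5 = {2, 3, 9, 10, 11}  B6 = {2, 3, 4, 7, 11}  B7 = {2, 3, 7, 8, 11}  B8 = {0, 2, 5, 6, 11}
Tree: B1–B2, B1–B3, B2–B4, B4–B5, B4–B6, B6–B7, B1–B8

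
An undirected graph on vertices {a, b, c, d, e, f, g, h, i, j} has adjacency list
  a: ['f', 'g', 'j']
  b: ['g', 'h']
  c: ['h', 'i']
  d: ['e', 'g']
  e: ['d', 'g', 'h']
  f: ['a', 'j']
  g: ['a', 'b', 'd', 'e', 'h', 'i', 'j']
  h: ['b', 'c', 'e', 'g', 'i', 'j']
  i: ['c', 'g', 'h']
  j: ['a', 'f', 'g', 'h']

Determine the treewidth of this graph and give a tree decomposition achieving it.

The largest bag has 3 vertices, giving width 2; this decomposition certifies tw(G) ≤ 2. Conversely, {d, e, g} is a clique of size 3, and the vertices of any clique must share a bag in every tree decomposition; so some bag has ≥ 3 vertices and tw(G) ≥ 2. The upper and lower bounds meet at 2, so that is the treewidth.

Treewidth 2.
One optimal decomposition is:
Bags: B1 = {c, h, i}  B2 = {g, h, i}  B3 = {e, g, h}  B4 = {b, g, h}  B5 = {g, h, j}  B6 = {a, g, j}  B7 = {a, f, j}  B8 = {d, e, g}
Tree: B1–B2, B2–B3, B2–B4, B3–B5, B5–B6, B6–B7, B3–B8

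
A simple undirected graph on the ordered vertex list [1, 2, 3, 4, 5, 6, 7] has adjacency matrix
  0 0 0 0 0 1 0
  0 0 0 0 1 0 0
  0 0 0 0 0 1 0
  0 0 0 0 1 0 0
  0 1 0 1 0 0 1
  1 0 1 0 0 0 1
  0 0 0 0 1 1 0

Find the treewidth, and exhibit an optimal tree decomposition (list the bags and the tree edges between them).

Treewidth 1.
One optimal decomposition is:
Bags: B1 = {5, 7}  B2 = {6, 7}  B3 = {1, 6}  B4 = {2, 5}  B5 = {3, 6}  B6 = {4, 5}
Tree: B1–B2, B2–B3, B1–B4, B3–B5, B4–B6

Every bag has size at most 2, so the width is 2 − 1 = 1 and tw(G) ≤ 1. Since G has at least one edge (e.g. 7–5), it is not an edgeless graph, so tw(G) ≥ 1. Therefore the treewidth is 1.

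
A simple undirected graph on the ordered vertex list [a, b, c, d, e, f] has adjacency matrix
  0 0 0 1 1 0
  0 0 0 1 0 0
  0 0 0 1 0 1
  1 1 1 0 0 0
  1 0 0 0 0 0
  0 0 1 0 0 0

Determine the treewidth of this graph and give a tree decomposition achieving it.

Every bag has size at most 2, so the width is 2 − 1 = 1 and tw(G) ≤ 1. Since G has at least one edge (e.g. c–d), it is not an edgeless graph, so tw(G) ≥ 1. Combining the bounds, tw(G) = 1.

Treewidth 1.
One such decomposition:
Bags: B1 = {c, d}  B2 = {b, d}  B3 = {c, f}  B4 = {a, d}  B5 = {a, e}
Tree: B1–B2, B1–B3, B2–B4, B4–B5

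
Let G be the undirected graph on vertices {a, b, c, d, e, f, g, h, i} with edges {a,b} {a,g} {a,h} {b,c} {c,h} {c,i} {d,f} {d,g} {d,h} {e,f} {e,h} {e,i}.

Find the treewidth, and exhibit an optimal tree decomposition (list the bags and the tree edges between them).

The largest bag has 4 vertices, giving width 3; this decomposition certifies tw(G) ≤ 3. For the lower bound: the 4 vertex sets {b,c,i}, {a}, {h}, {d,e,f,g} are disjoint, each induces a connected subgraph, and every pair is joined by at least one edge of G. Contracting each set to a single vertex therefore yields K_{4} as a minor, and since treewidth is minor-monotone, tw(G) ≥ tw(K_{4}) = 3. The upper and lower bounds meet at 3, so that is the treewidth.

Treewidth 3.
Bags: B1 = {a, b, c, i}  B2 = {a, c, h, i}  B3 = {a, e, h, i}  B4 = {a, e, g, h}  B5 = {d, e, g, h}  B6 = {d, e, f, g}
Tree: B1–B2, B2–B3, B3–B4, B4–B5, B5–B6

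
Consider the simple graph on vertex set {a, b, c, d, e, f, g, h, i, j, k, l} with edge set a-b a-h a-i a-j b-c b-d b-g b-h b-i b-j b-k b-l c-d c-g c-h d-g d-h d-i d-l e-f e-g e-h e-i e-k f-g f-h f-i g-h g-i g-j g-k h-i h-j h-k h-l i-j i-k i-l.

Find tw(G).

4

A width-4 tree decomposition is:
Bags: B1 = {b, g, h, i, j}  B2 = {b, d, g, h, i}  B3 = {b, g, h, i, k}  B4 = {e, g, h, i, k}  B5 = {e, f, g, h, i}  B6 = {a, b, h, i, j}  B7 = {b, d, h, i, l}  B8 = {b, c, d, g, h}
Tree: B1–B2, B2–B3, B3–B4, B4–B5, B1–B6, B2–B7, B2–B8
Each bag holds 5 vertices, so the decomposition has width 4, which upper-bounds the treewidth. On the other hand G contains the 5-clique {b, c, d, g, h}. A clique must lie in a single bag of any decomposition, so no decomposition can have width below 4. Combining the bounds, tw(G) = 4.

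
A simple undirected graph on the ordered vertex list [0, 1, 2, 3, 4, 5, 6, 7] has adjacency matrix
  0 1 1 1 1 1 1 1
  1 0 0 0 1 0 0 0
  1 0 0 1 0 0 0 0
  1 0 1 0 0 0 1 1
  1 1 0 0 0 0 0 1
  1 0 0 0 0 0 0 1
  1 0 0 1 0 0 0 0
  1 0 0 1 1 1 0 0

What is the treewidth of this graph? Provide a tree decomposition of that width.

Treewidth 2.
One optimal decomposition is:
Bags: B1 = {0, 4, 7}  B2 = {0, 1, 4}  B3 = {0, 5, 7}  B4 = {0, 3, 7}  B5 = {0, 3, 6}  B6 = {0, 2, 3}
Tree: B1–B2, B1–B3, B3–B4, B4–B5, B5–B6

Each bag holds 3 vertices, so the decomposition has width 2, which upper-bounds the treewidth. Conversely, {0, 1, 4} is a clique of size 3, and the vertices of any clique must share a bag in every tree decomposition; so some bag has ≥ 3 vertices and tw(G) ≥ 2. Hence tw(G) = 2 exactly.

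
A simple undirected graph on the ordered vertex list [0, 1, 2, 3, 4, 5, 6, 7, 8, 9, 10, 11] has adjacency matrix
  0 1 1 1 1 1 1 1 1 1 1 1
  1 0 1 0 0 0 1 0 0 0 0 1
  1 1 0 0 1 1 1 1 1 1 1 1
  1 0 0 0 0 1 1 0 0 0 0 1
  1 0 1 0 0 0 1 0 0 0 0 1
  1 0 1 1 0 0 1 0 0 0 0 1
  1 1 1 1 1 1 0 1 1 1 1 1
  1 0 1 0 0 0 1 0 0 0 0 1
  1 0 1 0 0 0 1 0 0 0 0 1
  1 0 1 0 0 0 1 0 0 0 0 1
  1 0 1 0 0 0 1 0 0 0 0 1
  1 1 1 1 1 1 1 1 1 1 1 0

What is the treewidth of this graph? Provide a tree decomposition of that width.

Each bag holds 5 vertices, so the decomposition has width 4, which upper-bounds the treewidth. On the other hand G contains the 5-clique {0, 1, 2, 6, 11}. A clique must lie in a single bag of any decomposition, so no decomposition can have width below 4. Hence tw(G) = 4 exactly.

Treewidth 4.
One such decomposition:
Bags: B1 = {0, 1, 2, 6, 11}  B2 = {0, 2, 6, 10, 11}  B3 = {0, 2, 6, 8, 11}  B4 = {0, 2, 6, 7, 11}  B5 = {0, 2, 5, 6, 11}  B6 = {0, 3, 5, 6, 11}  B7 = {0, 2, 4, 6, 11}  B8 = {0, 2, 6, 9, 11}
Tree: B1–B2, B1–B3, B1–B4, B3–B5, B5–B6, B2–B7, B1–B8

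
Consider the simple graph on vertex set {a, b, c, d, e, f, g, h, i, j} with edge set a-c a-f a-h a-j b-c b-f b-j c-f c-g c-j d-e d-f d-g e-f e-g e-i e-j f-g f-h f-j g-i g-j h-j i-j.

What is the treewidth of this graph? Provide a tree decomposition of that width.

Treewidth 3.
One such decomposition:
Bags: B1 = {e, f, g, j}  B2 = {d, e, f, g}  B3 = {c, f, g, j}  B4 = {a, c, f, j}  B5 = {a, f, h, j}  B6 = {b, c, f, j}  B7 = {e, g, i, j}
Tree: B1–B2, B1–B3, B3–B4, B4–B5, B4–B6, B1–B7

Each bag holds 4 vertices, so the decomposition has width 3, which upper-bounds the treewidth. Conversely, {d, e, f, g} is a clique of size 4, and the vertices of any clique must share a bag in every tree decomposition; so some bag has ≥ 4 vertices and tw(G) ≥ 3. Hence tw(G) = 3 exactly.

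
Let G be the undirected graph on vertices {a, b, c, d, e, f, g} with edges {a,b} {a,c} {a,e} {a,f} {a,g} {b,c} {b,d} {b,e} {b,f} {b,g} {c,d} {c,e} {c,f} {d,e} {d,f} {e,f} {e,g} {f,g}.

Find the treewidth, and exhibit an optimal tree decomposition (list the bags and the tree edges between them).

Every bag has size at most 5, so the width is 5 − 1 = 4 and tw(G) ≤ 4. For the lower bound, the 5 vertices {a, b, e, f, g} are pairwise adjacent, and any tree decomposition puts a clique entirely inside one bag — forcing width ≥ 4. Therefore the treewidth is 4.

Treewidth 4.
One such decomposition:
Bags: B1 = {a, b, c, e, f}  B2 = {a, b, e, f, g}  B3 = {b, c, d, e, f}
Tree: B1–B2, B1–B3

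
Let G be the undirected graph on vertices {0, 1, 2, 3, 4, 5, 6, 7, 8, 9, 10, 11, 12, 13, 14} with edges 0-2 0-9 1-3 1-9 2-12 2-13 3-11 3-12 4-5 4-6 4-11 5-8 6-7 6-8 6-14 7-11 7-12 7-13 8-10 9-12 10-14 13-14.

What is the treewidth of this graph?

3

A width-3 tree decomposition is:
Bags: B1 = {0, 1, 2, 9}  B2 = {1, 2, 9, 12}  B3 = {1, 2, 3, 12}  B4 = {2, 3, 12, 13}  B5 = {3, 7, 12, 13}  B6 = {3, 7, 11, 13}  B7 = {7, 11, 13, 14}  B8 = {6, 7, 11, 14}  B9 = {4, 6, 11, 14}  B10 = {4, 6, 10, 14}  B11 = {4, 6, 8, 10}  B12 = {4, 5, 8, 10}
Tree: B1–B2, B2–B3, B3–B4, B4–B5, B5–B6, B6–B7, B7–B8, B8–B9, B9–B10, B10–B11, B11–B12
Each bag holds 4 vertices, so the decomposition has width 3, which upper-bounds the treewidth. For the lower bound: the 4 vertex sets {0,1,9}, {2}, {12}, {3,7,11,13} are disjoint, each induces a connected subgraph, and every pair is joined by at least one edge of G. Contracting each set to a single vertex therefore yields K_{4} as a minor, and since treewidth is minor-monotone, tw(G) ≥ tw(K_{4}) = 3. The upper and lower bounds meet at 3, so that is the treewidth.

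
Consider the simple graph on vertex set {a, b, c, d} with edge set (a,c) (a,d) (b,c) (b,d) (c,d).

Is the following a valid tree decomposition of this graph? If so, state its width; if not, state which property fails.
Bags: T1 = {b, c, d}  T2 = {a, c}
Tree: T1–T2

A tree decomposition must satisfy three properties: every vertex lies in some bag; for every edge, both endpoints lie together in some bag; and for every vertex, the bags containing it form a connected subtree. Here edge (d,a) lies in no bag, so the decomposition is invalid.

No — edge (d,a) lies in no bag.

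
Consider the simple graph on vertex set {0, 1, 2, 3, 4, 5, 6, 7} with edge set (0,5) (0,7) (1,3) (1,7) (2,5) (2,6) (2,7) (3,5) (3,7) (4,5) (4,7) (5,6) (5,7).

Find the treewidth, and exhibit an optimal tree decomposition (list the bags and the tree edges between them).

Treewidth 2.
One such decomposition:
Bags: B1 = {3, 5, 7}  B2 = {2, 5, 7}  B3 = {2, 5, 6}  B4 = {1, 3, 7}  B5 = {4, 5, 7}  B6 = {0, 5, 7}
Tree: B1–B2, B2–B3, B1–B4, B2–B5, B5–B6

Each bag holds 3 vertices, so the decomposition has width 2, which upper-bounds the treewidth. Conversely, {1, 3, 7} is a clique of size 3, and the vertices of any clique must share a bag in every tree decomposition; so some bag has ≥ 3 vertices and tw(G) ≥ 2. The upper and lower bounds meet at 2, so that is the treewidth.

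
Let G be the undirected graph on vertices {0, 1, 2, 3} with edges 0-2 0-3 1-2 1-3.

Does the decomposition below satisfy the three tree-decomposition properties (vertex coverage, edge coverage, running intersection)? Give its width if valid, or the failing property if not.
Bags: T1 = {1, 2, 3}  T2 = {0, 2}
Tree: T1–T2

A tree decomposition must satisfy three properties: every vertex lies in some bag; for every edge, both endpoints lie together in some bag; and for every vertex, the bags containing it form a connected subtree. Here edge (3,0) lies in no bag, so the decomposition is invalid.

No — edge (3,0) lies in no bag.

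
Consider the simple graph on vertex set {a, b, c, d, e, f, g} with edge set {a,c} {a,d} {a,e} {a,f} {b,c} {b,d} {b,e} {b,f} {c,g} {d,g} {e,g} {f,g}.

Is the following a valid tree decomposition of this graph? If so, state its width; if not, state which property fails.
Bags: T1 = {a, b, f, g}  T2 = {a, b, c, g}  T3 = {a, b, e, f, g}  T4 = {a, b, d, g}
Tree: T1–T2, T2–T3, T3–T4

No — bags containing vertex f are not connected in the tree.

A tree decomposition must satisfy three properties: every vertex lies in some bag; for every edge, both endpoints lie together in some bag; and for every vertex, the bags containing it form a connected subtree. Here bags containing vertex f are not connected in the tree, so the decomposition is invalid.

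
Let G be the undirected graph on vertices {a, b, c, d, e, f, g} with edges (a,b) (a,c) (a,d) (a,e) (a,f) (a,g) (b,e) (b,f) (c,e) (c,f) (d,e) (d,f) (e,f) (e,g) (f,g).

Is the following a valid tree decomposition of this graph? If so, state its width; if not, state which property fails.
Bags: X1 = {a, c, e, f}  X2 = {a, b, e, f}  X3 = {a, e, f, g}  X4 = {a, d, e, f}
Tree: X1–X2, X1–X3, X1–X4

Every vertex of G appears in some bag (union = {a, b, c, d, e, f, g}); every edge is covered by a bag; and for each vertex v the set of bags containing v is connected in the bag tree. The decomposition is therefore valid. The largest bag has 4 vertices, so the width is 3.

Yes; width 3.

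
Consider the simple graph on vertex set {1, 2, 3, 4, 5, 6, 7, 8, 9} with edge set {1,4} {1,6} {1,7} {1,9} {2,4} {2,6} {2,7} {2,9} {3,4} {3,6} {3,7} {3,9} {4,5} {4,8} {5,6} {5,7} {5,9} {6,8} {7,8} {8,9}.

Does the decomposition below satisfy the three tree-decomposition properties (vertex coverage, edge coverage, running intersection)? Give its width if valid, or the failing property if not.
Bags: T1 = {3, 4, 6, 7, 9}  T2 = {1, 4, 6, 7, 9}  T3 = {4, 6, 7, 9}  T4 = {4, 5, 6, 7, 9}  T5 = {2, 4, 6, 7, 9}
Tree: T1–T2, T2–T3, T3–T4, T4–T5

A tree decomposition must satisfy three properties: every vertex lies in some bag; for every edge, both endpoints lie together in some bag; and for every vertex, the bags containing it form a connected subtree. Here vertex 8 appears in no bag, so the decomposition is invalid.

No — vertex 8 appears in no bag.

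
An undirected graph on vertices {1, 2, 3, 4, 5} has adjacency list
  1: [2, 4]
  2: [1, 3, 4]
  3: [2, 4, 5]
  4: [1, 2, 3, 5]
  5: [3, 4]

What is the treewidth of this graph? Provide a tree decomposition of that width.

Treewidth 2.
One such decomposition:
Bags: B1 = {1, 2, 4}  B2 = {2, 3, 4}  B3 = {3, 4, 5}
Tree: B1–B2, B2–B3

Each bag holds 3 vertices, so the decomposition has width 2, which upper-bounds the treewidth. For the lower bound, the 3 vertices {1, 2, 4} are pairwise adjacent, and any tree decomposition puts a clique entirely inside one bag — forcing width ≥ 2. Therefore the treewidth is 2.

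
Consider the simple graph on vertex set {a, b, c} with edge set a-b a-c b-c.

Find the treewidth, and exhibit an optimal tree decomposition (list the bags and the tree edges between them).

Treewidth 2.
Bags: B1 = {a, b, c}
Tree: (single bag)

With just one bag of size 3, the width is 3 − 1 = 2, so tw(G) ≤ 2. Conversely, {a, b, c} is a clique of size 3, and the vertices of any clique must share a bag in every tree decomposition; so some bag has ≥ 3 vertices and tw(G) ≥ 2. Therefore the treewidth is 2.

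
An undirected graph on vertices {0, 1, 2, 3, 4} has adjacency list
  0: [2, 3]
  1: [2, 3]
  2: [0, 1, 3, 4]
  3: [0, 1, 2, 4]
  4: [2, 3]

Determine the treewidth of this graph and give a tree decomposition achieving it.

Every bag has size at most 3, so the width is 3 − 1 = 2 and tw(G) ≤ 2. For the lower bound, the 3 vertices {0, 2, 3} are pairwise adjacent, and any tree decomposition puts a clique entirely inside one bag — forcing width ≥ 2. The upper and lower bounds meet at 2, so that is the treewidth.

Treewidth 2.
One optimal decomposition is:
Bags: B1 = {1, 2, 3}  B2 = {2, 3, 4}  B3 = {0, 2, 3}
Tree: B1–B2, B1–B3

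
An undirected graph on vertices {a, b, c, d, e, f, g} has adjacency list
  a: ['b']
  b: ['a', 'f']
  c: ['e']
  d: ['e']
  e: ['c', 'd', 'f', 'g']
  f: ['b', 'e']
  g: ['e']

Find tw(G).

A width-1 tree decomposition is:
Bags: B1 = {e, f}  B2 = {d, e}  B3 = {b, f}  B4 = {a, b}  B5 = {e, g}  B6 = {c, e}
Tree: B1–B2, B1–B3, B3–B4, B1–B5, B2–B6
The largest bag has 2 vertices, giving width 1; this decomposition certifies tw(G) ≤ 1. Since G has at least one edge (e.g. e–f), it is not an edgeless graph, so tw(G) ≥ 1. Hence tw(G) = 1 exactly.

1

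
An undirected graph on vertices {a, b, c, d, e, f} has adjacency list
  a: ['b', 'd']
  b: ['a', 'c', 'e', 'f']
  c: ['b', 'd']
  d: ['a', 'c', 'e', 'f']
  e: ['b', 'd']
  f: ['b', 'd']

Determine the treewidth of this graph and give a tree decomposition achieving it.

Treewidth 2.
One such decomposition:
Bags: B1 = {a, b, d}  B2 = {b, d, f}  B3 = {b, c, d}  B4 = {b, d, e}
Tree: B1–B2, B2–B3, B3–B4

Every bag has size at most 3, so the width is 3 − 1 = 2 and tw(G) ≤ 2. For the lower bound, G contains the cycle b–a–d–f–b, so G is not a forest; only forests have treewidth ≤ 1, hence tw(G) ≥ 2. Hence tw(G) = 2 exactly.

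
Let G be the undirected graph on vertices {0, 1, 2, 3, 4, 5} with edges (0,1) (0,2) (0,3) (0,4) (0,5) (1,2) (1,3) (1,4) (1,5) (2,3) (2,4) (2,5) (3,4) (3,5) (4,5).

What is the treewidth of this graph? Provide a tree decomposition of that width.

With just one bag of size 6, the width is 6 − 1 = 5, so tw(G) ≤ 5. On the other hand G contains the 6-clique {0, 1, 2, 3, 4, 5}. A clique must lie in a single bag of any decomposition, so no decomposition can have width below 5. Therefore the treewidth is 5.

Treewidth 5.
Bags: B1 = {0, 1, 2, 3, 4, 5}
Tree: (single bag)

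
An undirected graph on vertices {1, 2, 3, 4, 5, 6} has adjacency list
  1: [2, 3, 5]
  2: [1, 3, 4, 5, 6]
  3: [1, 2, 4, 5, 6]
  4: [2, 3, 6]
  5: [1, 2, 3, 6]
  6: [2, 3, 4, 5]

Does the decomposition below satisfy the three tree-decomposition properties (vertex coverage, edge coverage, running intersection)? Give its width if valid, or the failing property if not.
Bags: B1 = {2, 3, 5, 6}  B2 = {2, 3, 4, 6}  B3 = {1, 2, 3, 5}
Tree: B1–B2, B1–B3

Every vertex of G appears in some bag (union = {1, 2, 3, 4, 5, 6}); every edge is covered by a bag; and for each vertex v the set of bags containing v is connected in the bag tree. The decomposition is therefore valid. The largest bag has 4 vertices, so the width is 3.

Yes; width 3.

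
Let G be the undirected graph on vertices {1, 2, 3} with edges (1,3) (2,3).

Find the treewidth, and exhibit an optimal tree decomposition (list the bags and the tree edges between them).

Treewidth 1.
Bags: B1 = {1, 3}  B2 = {2, 3}
Tree: B1–B2

The largest bag has 2 vertices, giving width 1; this decomposition certifies tw(G) ≤ 1. Since G has at least one edge (e.g. 1–3), it is not an edgeless graph, so tw(G) ≥ 1. Hence tw(G) = 1 exactly.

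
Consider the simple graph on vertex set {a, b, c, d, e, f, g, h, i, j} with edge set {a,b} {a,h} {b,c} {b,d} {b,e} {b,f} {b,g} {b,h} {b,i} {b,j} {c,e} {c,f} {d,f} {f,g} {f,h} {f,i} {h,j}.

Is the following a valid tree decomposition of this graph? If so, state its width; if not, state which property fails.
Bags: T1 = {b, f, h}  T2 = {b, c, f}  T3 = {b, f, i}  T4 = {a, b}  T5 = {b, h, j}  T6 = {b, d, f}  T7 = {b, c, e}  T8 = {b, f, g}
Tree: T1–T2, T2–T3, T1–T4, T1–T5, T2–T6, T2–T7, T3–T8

No — edge (h,a) lies in no bag.

A tree decomposition must satisfy three properties: every vertex lies in some bag; for every edge, both endpoints lie together in some bag; and for every vertex, the bags containing it form a connected subtree. Here edge (h,a) lies in no bag, so the decomposition is invalid.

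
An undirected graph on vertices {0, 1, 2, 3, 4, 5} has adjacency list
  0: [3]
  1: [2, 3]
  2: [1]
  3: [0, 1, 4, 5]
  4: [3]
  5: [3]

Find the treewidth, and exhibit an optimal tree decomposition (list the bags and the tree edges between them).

Treewidth 1.
One such decomposition:
Bags: B1 = {1, 2}  B2 = {1, 3}  B3 = {3, 5}  B4 = {0, 3}  B5 = {3, 4}
Tree: B1–B2, B2–B3, B3–B4, B2–B5

Each bag holds 2 vertices, so the decomposition has width 1, which upper-bounds the treewidth. G has an edge, so its treewidth is at least 1. Hence tw(G) = 1 exactly.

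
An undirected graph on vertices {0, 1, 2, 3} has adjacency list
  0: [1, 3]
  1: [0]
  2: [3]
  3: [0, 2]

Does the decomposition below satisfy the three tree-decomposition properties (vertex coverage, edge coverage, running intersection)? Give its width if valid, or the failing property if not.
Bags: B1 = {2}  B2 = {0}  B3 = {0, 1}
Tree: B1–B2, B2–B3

No — vertex 3 appears in no bag.

A tree decomposition must satisfy three properties: every vertex lies in some bag; for every edge, both endpoints lie together in some bag; and for every vertex, the bags containing it form a connected subtree. Here vertex 3 appears in no bag, so the decomposition is invalid.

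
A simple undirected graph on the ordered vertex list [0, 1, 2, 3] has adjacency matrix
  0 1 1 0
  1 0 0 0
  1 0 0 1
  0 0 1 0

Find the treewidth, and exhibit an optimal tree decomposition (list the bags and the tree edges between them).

Treewidth 1.
Bags: B1 = {0, 1}  B2 = {0, 2}  B3 = {2, 3}
Tree: B1–B2, B2–B3

Each bag holds 2 vertices, so the decomposition has width 1, which upper-bounds the treewidth. Since G has at least one edge (e.g. 0–1), it is not an edgeless graph, so tw(G) ≥ 1. The upper and lower bounds meet at 1, so that is the treewidth.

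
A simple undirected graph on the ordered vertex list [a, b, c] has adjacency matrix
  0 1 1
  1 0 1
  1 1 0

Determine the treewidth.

A width-2 tree decomposition is:
Bags: B1 = {a, b, c}
Tree: (single bag)
With just one bag of size 3, the width is 3 − 1 = 2, so tw(G) ≤ 2. On the other hand G contains the 3-clique {a, b, c}. A clique must lie in a single bag of any decomposition, so no decomposition can have width below 2. The upper and lower bounds meet at 2, so that is the treewidth.

2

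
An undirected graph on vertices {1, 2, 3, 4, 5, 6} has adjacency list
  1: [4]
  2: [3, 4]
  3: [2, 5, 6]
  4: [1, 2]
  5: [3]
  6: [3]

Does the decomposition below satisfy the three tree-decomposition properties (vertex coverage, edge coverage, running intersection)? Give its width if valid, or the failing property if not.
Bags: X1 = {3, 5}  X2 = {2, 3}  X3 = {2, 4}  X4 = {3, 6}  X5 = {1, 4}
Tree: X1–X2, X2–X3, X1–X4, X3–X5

Vertex coverage: the bags together contain {1, 2, 3, 4, 5, 6}, the full vertex set. Edge coverage: each edge of G has both endpoints in at least one bag. Running intersection: for every vertex, the bags containing it form a connected subtree. All three properties hold, so this is a valid tree decomposition of width max|bag| − 1 = 1, and hence tw(G) ≤ 1.

Yes; width 1.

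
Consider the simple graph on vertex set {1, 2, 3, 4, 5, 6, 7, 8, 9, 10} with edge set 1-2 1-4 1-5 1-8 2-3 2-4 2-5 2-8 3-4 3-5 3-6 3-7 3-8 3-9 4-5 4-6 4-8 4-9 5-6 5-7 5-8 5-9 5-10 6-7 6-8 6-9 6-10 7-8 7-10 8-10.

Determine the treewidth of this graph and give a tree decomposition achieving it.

Treewidth 4.
One such decomposition:
Bags: B1 = {3, 4, 5, 6, 8}  B2 = {2, 3, 4, 5, 8}  B3 = {3, 5, 6, 7, 8}  B4 = {5, 6, 7, 8, 10}  B5 = {1, 2, 4, 5, 8}  B6 = {3, 4, 5, 6, 9}
Tree: B1–B2, B1–B3, B3–B4, B2–B5, B1–B6

Every bag has size at most 5, so the width is 5 − 1 = 4 and tw(G) ≤ 4. Conversely, {1, 2, 4, 5, 8} is a clique of size 5, and the vertices of any clique must share a bag in every tree decomposition; so some bag has ≥ 5 vertices and tw(G) ≥ 4. The upper and lower bounds meet at 4, so that is the treewidth.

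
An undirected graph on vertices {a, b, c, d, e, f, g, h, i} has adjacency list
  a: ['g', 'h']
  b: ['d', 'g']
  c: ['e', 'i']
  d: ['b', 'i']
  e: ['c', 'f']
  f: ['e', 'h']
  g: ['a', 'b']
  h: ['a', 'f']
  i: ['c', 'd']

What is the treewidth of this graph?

2

A width-2 tree decomposition is:
Bags: B1 = {c, e, f}  B2 = {c, f, h}  B3 = {a, c, h}  B4 = {a, c, g}  B5 = {b, c, g}  B6 = {b, c, d}  B7 = {c, d, i}
Tree: B1–B2, B2–B3, B3–B4, B4–B5, B5–B6, B6–B7
Every bag has size at most 3, so the width is 3 − 1 = 2 and tw(G) ≤ 2. The edges c–e–f–h–a–g–b–d–i–c form a cycle, so G is not a tree and its treewidth is at least 2. Combining the bounds, tw(G) = 2.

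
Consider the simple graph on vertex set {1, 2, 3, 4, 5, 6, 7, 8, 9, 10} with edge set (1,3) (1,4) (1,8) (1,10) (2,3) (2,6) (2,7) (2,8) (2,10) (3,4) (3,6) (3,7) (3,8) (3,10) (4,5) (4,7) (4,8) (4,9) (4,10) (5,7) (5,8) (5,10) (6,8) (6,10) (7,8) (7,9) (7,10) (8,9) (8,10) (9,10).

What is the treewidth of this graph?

A width-4 tree decomposition is:
Bags: B1 = {4, 7, 8, 9, 10}  B2 = {3, 4, 7, 8, 10}  B3 = {2, 3, 7, 8, 10}  B4 = {1, 3, 4, 8, 10}  B5 = {4, 5, 7, 8, 10}  B6 = {2, 3, 6, 8, 10}
Tree: B1–B2, B2–B3, B2–B4, B1–B5, B3–B6
Every bag has size at most 5, so the width is 5 − 1 = 4 and tw(G) ≤ 4. On the other hand G contains the 5-clique {4, 7, 8, 9, 10}. A clique must lie in a single bag of any decomposition, so no decomposition can have width below 4. Hence tw(G) = 4 exactly.

4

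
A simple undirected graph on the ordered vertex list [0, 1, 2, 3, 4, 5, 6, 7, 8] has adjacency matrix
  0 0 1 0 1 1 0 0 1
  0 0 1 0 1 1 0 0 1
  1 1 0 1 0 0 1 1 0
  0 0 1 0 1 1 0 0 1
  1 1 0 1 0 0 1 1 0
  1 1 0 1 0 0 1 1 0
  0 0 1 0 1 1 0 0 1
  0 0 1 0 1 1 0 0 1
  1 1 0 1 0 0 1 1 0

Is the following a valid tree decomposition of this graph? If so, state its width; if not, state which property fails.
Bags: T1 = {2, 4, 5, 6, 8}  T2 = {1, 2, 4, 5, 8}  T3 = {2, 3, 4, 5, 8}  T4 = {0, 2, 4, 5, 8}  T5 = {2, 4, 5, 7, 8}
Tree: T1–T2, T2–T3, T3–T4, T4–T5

Yes; width 4.

Every vertex of G appears in some bag (union = {0, 1, 2, 3, 4, 5, 6, 7, 8}); every edge is covered by a bag; and for each vertex v the set of bags containing v is connected in the bag tree. The decomposition is therefore valid. The largest bag has 5 vertices, so the width is 4.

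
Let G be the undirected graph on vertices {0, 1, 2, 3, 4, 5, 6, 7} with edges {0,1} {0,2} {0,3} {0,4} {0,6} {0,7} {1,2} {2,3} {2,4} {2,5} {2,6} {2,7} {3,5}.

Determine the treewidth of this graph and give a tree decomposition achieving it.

Every bag has size at most 3, so the width is 3 − 1 = 2 and tw(G) ≤ 2. For the lower bound, the 3 vertices {0, 1, 2} are pairwise adjacent, and any tree decomposition puts a clique entirely inside one bag — forcing width ≥ 2. Hence tw(G) = 2 exactly.

Treewidth 2.
One such decomposition:
Bags: B1 = {2, 3, 5}  B2 = {0, 2, 3}  B3 = {0, 2, 6}  B4 = {0, 1, 2}  B5 = {0, 2, 4}  B6 = {0, 2, 7}
Tree: B1–B2, B2–B3, B2–B4, B3–B5, B4–B6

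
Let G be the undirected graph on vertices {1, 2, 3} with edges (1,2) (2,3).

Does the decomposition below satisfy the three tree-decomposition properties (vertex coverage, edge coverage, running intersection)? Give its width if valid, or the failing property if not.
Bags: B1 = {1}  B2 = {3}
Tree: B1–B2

No — vertex 2 appears in no bag.

A tree decomposition must satisfy three properties: every vertex lies in some bag; for every edge, both endpoints lie together in some bag; and for every vertex, the bags containing it form a connected subtree. Here vertex 2 appears in no bag, so the decomposition is invalid.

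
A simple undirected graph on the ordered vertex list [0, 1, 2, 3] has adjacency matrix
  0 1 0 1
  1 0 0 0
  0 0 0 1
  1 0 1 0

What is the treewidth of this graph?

A width-1 tree decomposition is:
Bags: B1 = {0, 1}  B2 = {0, 3}  B3 = {2, 3}
Tree: B1–B2, B2–B3
Each bag holds 2 vertices, so the decomposition has width 1, which upper-bounds the treewidth. Any graph with an edge has treewidth ≥ 1, and G has the edge 1–0. Combining the bounds, tw(G) = 1.

1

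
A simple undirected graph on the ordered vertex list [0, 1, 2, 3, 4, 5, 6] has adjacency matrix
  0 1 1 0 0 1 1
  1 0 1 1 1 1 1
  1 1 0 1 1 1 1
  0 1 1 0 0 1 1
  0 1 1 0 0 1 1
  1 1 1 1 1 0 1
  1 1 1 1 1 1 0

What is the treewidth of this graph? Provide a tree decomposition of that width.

The largest bag has 5 vertices, giving width 4; this decomposition certifies tw(G) ≤ 4. For the lower bound, the 5 vertices {0, 1, 2, 5, 6} are pairwise adjacent, and any tree decomposition puts a clique entirely inside one bag — forcing width ≥ 4. Hence tw(G) = 4 exactly.

Treewidth 4.
Bags: B1 = {1, 2, 3, 5, 6}  B2 = {1, 2, 4, 5, 6}  B3 = {0, 1, 2, 5, 6}
Tree: B1–B2, B1–B3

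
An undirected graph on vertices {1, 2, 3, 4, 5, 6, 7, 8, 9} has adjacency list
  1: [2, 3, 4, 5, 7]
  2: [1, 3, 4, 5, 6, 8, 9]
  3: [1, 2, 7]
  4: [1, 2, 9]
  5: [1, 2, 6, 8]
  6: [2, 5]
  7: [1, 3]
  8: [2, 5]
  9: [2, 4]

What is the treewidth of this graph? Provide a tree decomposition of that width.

Each bag holds 3 vertices, so the decomposition has width 2, which upper-bounds the treewidth. For the lower bound, the 3 vertices {2, 5, 8} are pairwise adjacent, and any tree decomposition puts a clique entirely inside one bag — forcing width ≥ 2. Therefore the treewidth is 2.

Treewidth 2.
One such decomposition:
Bags: B1 = {2, 5, 6}  B2 = {1, 2, 5}  B3 = {1, 2, 4}  B4 = {2, 5, 8}  B5 = {1, 2, 3}  B6 = {1, 3, 7}  B7 = {2, 4, 9}
Tree: B1–B2, B2–B3, B2–B4, B2–B5, B5–B6, B3–B7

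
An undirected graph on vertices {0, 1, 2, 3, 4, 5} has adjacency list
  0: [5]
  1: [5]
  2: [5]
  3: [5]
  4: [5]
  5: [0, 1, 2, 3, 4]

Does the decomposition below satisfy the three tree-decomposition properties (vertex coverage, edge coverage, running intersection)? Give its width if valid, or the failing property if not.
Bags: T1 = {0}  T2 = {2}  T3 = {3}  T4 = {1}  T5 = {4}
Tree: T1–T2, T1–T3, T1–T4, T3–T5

A tree decomposition must satisfy three properties: every vertex lies in some bag; for every edge, both endpoints lie together in some bag; and for every vertex, the bags containing it form a connected subtree. Here vertex 5 appears in no bag, so the decomposition is invalid.

No — vertex 5 appears in no bag.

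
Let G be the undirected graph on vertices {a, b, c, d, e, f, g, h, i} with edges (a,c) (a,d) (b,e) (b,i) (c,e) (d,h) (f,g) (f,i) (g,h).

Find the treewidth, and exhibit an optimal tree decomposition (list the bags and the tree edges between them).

Each bag holds 3 vertices, so the decomposition has width 2, which upper-bounds the treewidth. Since a–d–h–g–f–i–b–e–c–a is a cycle in G, G is not acyclic. Forests are exactly the graphs of treewidth ≤ 1, so tw(G) ≥ 2. Combining the bounds, tw(G) = 2.

Treewidth 2.
One optimal decomposition is:
Bags: B1 = {a, d, h}  B2 = {a, g, h}  B3 = {a, f, g}  B4 = {a, f, i}  B5 = {a, b, i}  B6 = {a, b, e}  B7 = {a, c, e}
Tree: B1–B2, B2–B3, B3–B4, B4–B5, B5–B6, B6–B7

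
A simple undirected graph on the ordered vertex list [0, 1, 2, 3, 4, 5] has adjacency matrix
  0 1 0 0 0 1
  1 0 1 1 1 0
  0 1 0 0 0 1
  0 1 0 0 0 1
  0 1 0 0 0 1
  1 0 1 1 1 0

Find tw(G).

2

A width-2 tree decomposition is:
Bags: B1 = {0, 1, 5}  B2 = {1, 4, 5}  B3 = {1, 2, 5}  B4 = {1, 3, 5}
Tree: B1–B2, B2–B3, B3–B4
Every bag has size at most 3, so the width is 3 − 1 = 2 and tw(G) ≤ 2. The edges 5–0–1–4–5 form a cycle, so G is not a tree and its treewidth is at least 2. The upper and lower bounds meet at 2, so that is the treewidth.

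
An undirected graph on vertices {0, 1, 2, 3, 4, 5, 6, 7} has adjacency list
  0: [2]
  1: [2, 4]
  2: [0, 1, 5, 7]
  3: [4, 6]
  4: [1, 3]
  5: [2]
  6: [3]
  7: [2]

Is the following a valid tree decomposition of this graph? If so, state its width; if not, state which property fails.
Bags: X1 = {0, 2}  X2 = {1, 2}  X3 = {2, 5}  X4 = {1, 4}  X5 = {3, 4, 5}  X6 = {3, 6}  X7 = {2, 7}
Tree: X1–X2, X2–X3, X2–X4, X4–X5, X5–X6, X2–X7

A tree decomposition must satisfy three properties: every vertex lies in some bag; for every edge, both endpoints lie together in some bag; and for every vertex, the bags containing it form a connected subtree. Here bags containing vertex 5 are not connected in the tree, so the decomposition is invalid.

No — bags containing vertex 5 are not connected in the tree.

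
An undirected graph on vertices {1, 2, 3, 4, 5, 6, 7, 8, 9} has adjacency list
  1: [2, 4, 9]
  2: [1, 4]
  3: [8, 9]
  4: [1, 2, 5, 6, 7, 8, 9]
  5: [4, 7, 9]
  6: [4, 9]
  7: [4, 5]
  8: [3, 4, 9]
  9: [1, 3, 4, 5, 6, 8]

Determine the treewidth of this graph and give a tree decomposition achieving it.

Treewidth 2.
One such decomposition:
Bags: B1 = {4, 8, 9}  B2 = {4, 6, 9}  B3 = {1, 4, 9}  B4 = {3, 8, 9}  B5 = {4, 5, 9}  B6 = {1, 2, 4}  B7 = {4, 5, 7}
Tree: B1–B2, B1–B3, B1–B4, B3–B5, B3–B6, B5–B7

Each bag holds 3 vertices, so the decomposition has width 2, which upper-bounds the treewidth. For the lower bound, the 3 vertices {3, 8, 9} are pairwise adjacent, and any tree decomposition puts a clique entirely inside one bag — forcing width ≥ 2. The upper and lower bounds meet at 2, so that is the treewidth.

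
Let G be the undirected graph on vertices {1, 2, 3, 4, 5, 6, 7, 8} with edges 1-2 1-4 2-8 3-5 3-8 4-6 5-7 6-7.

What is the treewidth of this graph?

2

A width-2 tree decomposition is:
Bags: B1 = {1, 4, 6}  B2 = {1, 6, 7}  B3 = {1, 5, 7}  B4 = {1, 3, 5}  B5 = {1, 3, 8}  B6 = {1, 2, 8}
Tree: B1–B2, B2–B3, B3–B4, B4–B5, B5–B6
Each bag holds 3 vertices, so the decomposition has width 2, which upper-bounds the treewidth. For the lower bound, G contains the cycle 1–4–6–7–5–3–8–2–1, so G is not a forest; only forests have treewidth ≤ 1, hence tw(G) ≥ 2. Therefore the treewidth is 2.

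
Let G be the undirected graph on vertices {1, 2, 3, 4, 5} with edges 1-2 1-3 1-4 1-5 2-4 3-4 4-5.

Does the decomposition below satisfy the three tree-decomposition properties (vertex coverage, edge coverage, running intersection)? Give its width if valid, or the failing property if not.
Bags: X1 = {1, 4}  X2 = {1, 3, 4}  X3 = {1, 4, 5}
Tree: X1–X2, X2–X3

A tree decomposition must satisfy three properties: every vertex lies in some bag; for every edge, both endpoints lie together in some bag; and for every vertex, the bags containing it form a connected subtree. Here vertex 2 appears in no bag, so the decomposition is invalid.

No — vertex 2 appears in no bag.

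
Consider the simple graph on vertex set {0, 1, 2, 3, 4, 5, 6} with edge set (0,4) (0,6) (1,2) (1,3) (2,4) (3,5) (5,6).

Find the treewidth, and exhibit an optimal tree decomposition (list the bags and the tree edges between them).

The largest bag has 3 vertices, giving width 2; this decomposition certifies tw(G) ≤ 2. Since 4–0–6–5–3–1–2–4 is a cycle in G, G is not acyclic. Forests are exactly the graphs of treewidth ≤ 1, so tw(G) ≥ 2. Therefore the treewidth is 2.

Treewidth 2.
One such decomposition:
Bags: B1 = {0, 4, 6}  B2 = {4, 5, 6}  B3 = {3, 4, 5}  B4 = {1, 3, 4}  B5 = {1, 2, 4}
Tree: B1–B2, B2–B3, B3–B4, B4–B5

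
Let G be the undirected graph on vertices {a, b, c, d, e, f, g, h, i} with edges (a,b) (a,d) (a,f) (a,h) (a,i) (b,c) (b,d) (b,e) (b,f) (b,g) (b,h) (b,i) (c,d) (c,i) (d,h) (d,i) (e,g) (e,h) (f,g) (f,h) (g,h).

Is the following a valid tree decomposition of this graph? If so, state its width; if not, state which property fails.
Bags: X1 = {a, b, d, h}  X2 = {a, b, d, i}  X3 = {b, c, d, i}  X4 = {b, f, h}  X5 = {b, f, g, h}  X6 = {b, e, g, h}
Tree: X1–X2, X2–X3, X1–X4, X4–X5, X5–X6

A tree decomposition must satisfy three properties: every vertex lies in some bag; for every edge, both endpoints lie together in some bag; and for every vertex, the bags containing it form a connected subtree. Here edge (a,f) lies in no bag, so the decomposition is invalid.

No — edge (a,f) lies in no bag.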